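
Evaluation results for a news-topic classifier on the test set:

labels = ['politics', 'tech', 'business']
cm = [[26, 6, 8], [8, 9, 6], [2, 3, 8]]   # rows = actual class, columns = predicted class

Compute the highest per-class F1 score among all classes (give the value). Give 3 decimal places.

0.684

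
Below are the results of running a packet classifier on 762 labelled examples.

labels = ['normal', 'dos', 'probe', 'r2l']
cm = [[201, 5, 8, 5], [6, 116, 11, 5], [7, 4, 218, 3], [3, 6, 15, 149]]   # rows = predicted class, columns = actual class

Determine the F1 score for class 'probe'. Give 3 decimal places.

0.901

Treat 'probe' as positive and all other classes as negative.
F1 score = 2·TP/(2·TP+FP+FN).
probe: TP=218, FP=7+4+3=14, FN=8+11+15=34 → 436/484 = 0.9008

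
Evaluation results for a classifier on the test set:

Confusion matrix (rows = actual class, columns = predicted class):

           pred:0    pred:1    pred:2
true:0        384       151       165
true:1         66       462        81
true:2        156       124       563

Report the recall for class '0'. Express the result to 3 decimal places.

One-vs-rest for '0': TP = diagonal; FP = other classes predicted '0'; FN = '0' predicted as other.
recall = TP/(TP+FN).
0: TP=384, FN=151+165=316 → 384/700 = 0.5486

0.549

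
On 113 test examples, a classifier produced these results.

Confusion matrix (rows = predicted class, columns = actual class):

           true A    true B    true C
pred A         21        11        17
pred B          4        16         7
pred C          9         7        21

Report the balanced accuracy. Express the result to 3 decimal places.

0.518

Balanced accuracy = mean of per-class recall.
  A: recall = 21/34 = 0.6176
  B: recall = 16/34 = 0.4706
  C: recall = 21/45 = 0.4667
Mean = (0.6176 + 0.4706 + 0.4667) / 3 = 0.518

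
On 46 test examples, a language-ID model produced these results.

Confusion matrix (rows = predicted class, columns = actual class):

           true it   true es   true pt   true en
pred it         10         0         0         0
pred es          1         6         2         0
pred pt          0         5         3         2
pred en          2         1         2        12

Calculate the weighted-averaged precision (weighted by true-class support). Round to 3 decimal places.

0.717

Per-class precision (TP/(TP+FP)):
  it: TP=10, FP=0+0+0=0 → 10/10 = 1.0000
  es: TP=6, FP=1+2+0=3 → 6/9 = 0.6667
  pt: TP=3, FP=0+5+2=7 → 3/10 = 0.3000
  en: TP=12, FP=2+1+2=5 → 12/17 = 0.7059
Weighted-precision = Σ (supportᵢ/N)·precisionᵢ with N=46: (13/46)·1.0000 + (12/46)·0.6667 + (7/46)·0.3000 + (14/46)·0.7059 = 0.717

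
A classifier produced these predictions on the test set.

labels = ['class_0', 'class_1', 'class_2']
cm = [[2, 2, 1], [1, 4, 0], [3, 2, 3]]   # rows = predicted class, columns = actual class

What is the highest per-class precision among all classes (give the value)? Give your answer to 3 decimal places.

Per-class precision (TP/(TP+FP)):
  class_0: TP=2, FP=2+1=3 → 2/5 = 0.4000
  class_1: TP=4, FP=1+0=1 → 4/5 = 0.8000
  class_2: TP=3, FP=3+2=5 → 3/8 = 0.3750
Highest is class 'class_1' with precision = 0.800.

0.800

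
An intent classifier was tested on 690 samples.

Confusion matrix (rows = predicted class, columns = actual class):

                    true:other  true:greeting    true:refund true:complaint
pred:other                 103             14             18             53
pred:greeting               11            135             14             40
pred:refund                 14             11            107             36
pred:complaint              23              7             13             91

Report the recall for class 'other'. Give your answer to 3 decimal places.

0.682

Take TP from the diagonal, FP from the rest of the 'other' prediction marginal, FN from the rest of the 'other' actual marginal.
recall = TP/(TP+FN).
other: TP=103, FN=11+14+23=48 → 103/151 = 0.6821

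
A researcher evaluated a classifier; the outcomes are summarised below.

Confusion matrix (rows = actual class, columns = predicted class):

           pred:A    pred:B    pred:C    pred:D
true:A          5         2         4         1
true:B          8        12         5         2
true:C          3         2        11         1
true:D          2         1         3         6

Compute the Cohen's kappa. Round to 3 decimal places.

0.328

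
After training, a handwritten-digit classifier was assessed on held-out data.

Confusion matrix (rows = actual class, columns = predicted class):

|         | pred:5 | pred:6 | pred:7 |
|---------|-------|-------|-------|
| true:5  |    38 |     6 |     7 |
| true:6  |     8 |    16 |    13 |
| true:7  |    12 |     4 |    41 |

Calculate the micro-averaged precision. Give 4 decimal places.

Micro-averaging pools counts across classes: ΣTP=95, ΣFP=50, ΣFN=50.
Micro-precision = TP/(TP+FP) on pooled counts = 0.6552 (equals overall accuracy in single-label multiclass).

0.6552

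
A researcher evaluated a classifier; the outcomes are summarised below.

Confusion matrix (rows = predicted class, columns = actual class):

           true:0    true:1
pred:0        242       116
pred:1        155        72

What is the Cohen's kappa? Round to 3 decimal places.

Observed agreement pₒ = trace/N = 314/585 = 0.5368
Expected agreement pₑ = Σ (rowᵢ·colᵢ)/N² = (397·358 + 188·227)/585² = 0.5400
κ = (pₒ − pₑ)/(1 − pₑ) = (0.5368 − 0.5400)/(1 − 0.5400) = -0.007

-0.007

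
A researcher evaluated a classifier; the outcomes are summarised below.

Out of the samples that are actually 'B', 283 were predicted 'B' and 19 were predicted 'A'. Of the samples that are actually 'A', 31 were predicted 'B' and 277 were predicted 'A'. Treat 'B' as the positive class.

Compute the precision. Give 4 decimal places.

0.9013

Precision = TP/(TP+FP) = 283/(283+31) = 283/314 = 0.9013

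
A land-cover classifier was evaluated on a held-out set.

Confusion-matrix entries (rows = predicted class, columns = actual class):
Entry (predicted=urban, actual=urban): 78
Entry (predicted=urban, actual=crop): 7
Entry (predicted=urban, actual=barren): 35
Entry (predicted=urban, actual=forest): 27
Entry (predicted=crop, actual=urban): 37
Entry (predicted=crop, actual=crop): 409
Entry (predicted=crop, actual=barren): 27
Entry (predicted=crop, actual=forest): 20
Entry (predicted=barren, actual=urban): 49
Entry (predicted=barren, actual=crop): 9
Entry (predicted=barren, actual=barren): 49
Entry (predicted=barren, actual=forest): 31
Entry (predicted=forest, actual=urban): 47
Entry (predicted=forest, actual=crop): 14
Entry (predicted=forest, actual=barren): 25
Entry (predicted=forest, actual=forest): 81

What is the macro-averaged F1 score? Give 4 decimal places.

Per-class F1 score (2·TP/(2·TP+FP+FN)):
  urban: TP=78, FP=7+35+27=69, FN=37+49+47=133 → 156/358 = 0.43575
  crop: TP=409, FP=37+27+20=84, FN=7+9+14=30 → 818/932 = 0.87768
  barren: TP=49, FP=49+9+31=89, FN=35+27+25=87 → 98/274 = 0.35766
  forest: TP=81, FP=47+14+25=86, FN=27+20+31=78 → 162/326 = 0.49693
Macro-F1 score = mean = (0.43575 + 0.87768 + 0.35766 + 0.49693) / 4 = 0.5420

0.5420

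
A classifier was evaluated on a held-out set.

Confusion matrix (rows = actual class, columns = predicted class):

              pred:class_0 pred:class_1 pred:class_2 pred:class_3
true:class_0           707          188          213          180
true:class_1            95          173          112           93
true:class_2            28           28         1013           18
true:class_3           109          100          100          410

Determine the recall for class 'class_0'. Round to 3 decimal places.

0.549

Take TP from the diagonal, FP from the rest of the 'class_0' prediction marginal, FN from the rest of the 'class_0' actual marginal.
recall = TP/(TP+FN).
class_0: TP=707, FN=188+213+180=581 → 707/1288 = 0.5489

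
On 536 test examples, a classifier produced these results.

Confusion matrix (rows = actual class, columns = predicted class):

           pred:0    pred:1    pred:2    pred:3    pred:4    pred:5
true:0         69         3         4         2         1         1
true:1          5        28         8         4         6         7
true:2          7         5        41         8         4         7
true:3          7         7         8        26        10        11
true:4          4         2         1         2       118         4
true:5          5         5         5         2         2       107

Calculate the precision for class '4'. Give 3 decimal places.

Treat '4' as positive and all other classes as negative.
precision = TP/(TP+FP).
4: TP=118, FP=1+6+4+10+2=23 → 118/141 = 0.8369

0.837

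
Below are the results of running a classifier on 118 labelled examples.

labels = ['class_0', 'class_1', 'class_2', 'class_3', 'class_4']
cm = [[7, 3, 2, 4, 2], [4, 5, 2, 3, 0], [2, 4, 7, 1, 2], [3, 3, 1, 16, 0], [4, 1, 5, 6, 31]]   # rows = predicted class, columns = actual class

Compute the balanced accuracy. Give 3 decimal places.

Balanced accuracy = mean of per-class recall.
  class_0: recall = 7/20 = 0.3500
  class_1: recall = 5/16 = 0.3125
  class_2: recall = 7/17 = 0.4118
  class_3: recall = 16/30 = 0.5333
  class_4: recall = 31/35 = 0.8857
Mean = (0.3500 + 0.3125 + 0.4118 + 0.5333 + 0.8857) / 5 = 0.499

0.499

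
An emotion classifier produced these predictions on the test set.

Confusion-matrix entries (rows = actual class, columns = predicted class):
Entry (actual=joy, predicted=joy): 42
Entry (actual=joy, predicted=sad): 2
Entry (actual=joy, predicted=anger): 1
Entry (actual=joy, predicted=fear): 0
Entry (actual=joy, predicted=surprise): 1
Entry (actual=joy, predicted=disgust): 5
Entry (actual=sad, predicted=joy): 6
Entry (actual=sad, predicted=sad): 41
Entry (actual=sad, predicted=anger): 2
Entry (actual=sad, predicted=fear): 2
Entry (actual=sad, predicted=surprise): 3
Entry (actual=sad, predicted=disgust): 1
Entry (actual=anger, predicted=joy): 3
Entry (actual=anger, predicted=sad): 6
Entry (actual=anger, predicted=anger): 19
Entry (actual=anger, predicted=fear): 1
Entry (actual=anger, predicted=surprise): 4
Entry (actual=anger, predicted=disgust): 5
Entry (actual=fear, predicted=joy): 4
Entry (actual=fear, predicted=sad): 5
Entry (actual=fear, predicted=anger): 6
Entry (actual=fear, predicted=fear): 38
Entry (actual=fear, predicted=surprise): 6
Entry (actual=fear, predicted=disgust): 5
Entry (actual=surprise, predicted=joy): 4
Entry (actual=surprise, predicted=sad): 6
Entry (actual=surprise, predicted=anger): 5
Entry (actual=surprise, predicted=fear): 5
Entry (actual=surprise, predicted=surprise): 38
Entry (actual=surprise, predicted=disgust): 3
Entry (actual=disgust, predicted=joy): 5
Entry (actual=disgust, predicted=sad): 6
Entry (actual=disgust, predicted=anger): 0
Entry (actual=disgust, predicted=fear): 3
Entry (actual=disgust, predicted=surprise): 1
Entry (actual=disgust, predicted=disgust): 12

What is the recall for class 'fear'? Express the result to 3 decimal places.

0.594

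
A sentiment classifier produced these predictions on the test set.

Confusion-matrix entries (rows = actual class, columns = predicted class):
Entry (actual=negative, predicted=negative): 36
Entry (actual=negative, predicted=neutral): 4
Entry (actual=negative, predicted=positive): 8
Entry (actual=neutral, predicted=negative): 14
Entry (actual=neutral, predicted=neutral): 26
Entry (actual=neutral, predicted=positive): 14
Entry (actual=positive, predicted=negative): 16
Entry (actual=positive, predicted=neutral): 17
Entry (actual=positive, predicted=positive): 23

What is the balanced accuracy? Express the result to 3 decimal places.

0.547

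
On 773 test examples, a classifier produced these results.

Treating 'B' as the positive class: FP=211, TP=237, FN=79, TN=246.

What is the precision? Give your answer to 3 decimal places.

Precision = TP/(TP+FP) = 237/(237+211) = 237/448 = 0.529

0.529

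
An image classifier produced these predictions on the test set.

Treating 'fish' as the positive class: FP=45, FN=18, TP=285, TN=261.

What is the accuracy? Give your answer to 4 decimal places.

0.8966

Accuracy = (TP+TN)/N = (285+261)/609 = 0.8966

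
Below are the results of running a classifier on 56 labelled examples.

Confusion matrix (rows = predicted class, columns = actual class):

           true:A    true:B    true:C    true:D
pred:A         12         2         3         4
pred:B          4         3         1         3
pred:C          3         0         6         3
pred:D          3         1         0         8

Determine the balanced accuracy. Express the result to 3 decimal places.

0.522

Balanced accuracy = mean of per-class recall.
  A: recall = 12/22 = 0.5455
  B: recall = 3/6 = 0.5000
  C: recall = 6/10 = 0.6000
  D: recall = 8/18 = 0.4444
Mean = (0.5455 + 0.5000 + 0.6000 + 0.4444) / 4 = 0.522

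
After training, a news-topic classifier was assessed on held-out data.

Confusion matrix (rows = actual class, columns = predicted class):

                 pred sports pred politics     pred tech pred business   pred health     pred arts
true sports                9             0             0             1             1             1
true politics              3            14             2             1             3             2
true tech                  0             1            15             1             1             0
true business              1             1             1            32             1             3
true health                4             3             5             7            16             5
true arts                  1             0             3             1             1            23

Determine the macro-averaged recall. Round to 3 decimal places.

Per-class recall (TP/(TP+FN)):
  sports: TP=9, FN=0+0+1+1+1=3 → 9/12 = 0.7500
  politics: TP=14, FN=3+2+1+3+2=11 → 14/25 = 0.5600
  tech: TP=15, FN=0+1+1+1+0=3 → 15/18 = 0.8333
  business: TP=32, FN=1+1+1+1+3=7 → 32/39 = 0.8205
  health: TP=16, FN=4+3+5+7+5=24 → 16/40 = 0.4000
  arts: TP=23, FN=1+0+3+1+1=6 → 23/29 = 0.7931
Macro-recall = mean = (0.7500 + 0.5600 + 0.8333 + 0.8205 + 0.4000 + 0.7931) / 6 = 0.693

0.693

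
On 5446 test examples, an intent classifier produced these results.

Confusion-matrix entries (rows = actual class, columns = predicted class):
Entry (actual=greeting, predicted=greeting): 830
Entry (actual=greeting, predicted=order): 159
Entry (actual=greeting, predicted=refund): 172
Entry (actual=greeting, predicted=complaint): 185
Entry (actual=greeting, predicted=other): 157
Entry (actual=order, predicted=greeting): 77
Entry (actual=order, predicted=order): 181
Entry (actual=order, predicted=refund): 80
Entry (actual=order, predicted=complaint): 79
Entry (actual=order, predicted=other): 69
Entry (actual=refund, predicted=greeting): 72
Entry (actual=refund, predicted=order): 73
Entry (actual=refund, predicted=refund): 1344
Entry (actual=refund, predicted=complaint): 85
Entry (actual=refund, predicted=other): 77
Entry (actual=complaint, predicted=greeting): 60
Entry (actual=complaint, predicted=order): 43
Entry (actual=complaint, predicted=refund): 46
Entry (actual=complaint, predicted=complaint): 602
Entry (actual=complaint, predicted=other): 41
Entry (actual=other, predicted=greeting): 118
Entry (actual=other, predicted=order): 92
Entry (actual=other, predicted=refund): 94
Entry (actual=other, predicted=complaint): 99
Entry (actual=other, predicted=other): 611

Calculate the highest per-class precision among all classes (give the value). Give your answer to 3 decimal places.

0.774

Per-class precision (TP/(TP+FP)):
  greeting: TP=830, FP=77+72+60+118=327 → 830/1157 = 0.7174
  order: TP=181, FP=159+73+43+92=367 → 181/548 = 0.3303
  refund: TP=1344, FP=172+80+46+94=392 → 1344/1736 = 0.7742
  complaint: TP=602, FP=185+79+85+99=448 → 602/1050 = 0.5733
  other: TP=611, FP=157+69+77+41=344 → 611/955 = 0.6398
Highest is class 'refund' with precision = 0.774.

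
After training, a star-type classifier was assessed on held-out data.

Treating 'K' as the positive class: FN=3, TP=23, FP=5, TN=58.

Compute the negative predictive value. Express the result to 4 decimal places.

NPV = TN/(TN+FN) = 58/(58+3) = 0.9508

0.9508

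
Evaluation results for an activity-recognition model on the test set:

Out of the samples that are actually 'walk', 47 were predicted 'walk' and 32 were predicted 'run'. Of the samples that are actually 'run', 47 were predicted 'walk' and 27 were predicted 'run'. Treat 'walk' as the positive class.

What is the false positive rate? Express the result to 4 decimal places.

0.6351

FPR = FP/(FP+TN) = 47/(47+27) = 0.6351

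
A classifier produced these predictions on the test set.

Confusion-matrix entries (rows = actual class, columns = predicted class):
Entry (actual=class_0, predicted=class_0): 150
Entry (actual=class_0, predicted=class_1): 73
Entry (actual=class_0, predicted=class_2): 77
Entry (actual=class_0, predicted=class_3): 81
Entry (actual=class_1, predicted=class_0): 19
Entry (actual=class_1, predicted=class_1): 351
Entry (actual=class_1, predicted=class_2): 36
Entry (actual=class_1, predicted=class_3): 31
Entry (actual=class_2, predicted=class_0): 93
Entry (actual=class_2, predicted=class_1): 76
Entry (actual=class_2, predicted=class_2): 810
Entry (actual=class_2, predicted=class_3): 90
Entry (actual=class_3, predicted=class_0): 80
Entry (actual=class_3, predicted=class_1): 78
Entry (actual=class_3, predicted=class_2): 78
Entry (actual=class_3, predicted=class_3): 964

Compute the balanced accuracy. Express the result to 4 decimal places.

0.6895

Balanced accuracy = mean of per-class recall.
  class_0: recall = 150/381 = 0.39370
  class_1: recall = 351/437 = 0.80320
  class_2: recall = 810/1069 = 0.75772
  class_3: recall = 964/1200 = 0.80333
Mean = (0.39370 + 0.80320 + 0.75772 + 0.80333) / 4 = 0.6895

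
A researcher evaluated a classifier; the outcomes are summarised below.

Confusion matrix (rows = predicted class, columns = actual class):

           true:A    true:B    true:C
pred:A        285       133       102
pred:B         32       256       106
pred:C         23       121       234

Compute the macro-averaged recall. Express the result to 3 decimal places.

0.623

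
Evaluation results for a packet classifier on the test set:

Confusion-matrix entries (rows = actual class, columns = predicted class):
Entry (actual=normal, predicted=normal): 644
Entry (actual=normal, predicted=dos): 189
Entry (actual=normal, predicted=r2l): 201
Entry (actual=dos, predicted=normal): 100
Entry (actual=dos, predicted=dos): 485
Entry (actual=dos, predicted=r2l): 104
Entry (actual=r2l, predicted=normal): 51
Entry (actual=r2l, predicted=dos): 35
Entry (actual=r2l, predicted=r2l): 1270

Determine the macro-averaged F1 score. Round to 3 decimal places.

Per-class F1 score (2·TP/(2·TP+FP+FN)):
  normal: TP=644, FP=100+51=151, FN=189+201=390 → 1288/1829 = 0.7042
  dos: TP=485, FP=189+35=224, FN=100+104=204 → 970/1398 = 0.6938
  r2l: TP=1270, FP=201+104=305, FN=51+35=86 → 2540/2931 = 0.8666
Macro-F1 score = mean = (0.7042 + 0.6938 + 0.8666) / 3 = 0.755

0.755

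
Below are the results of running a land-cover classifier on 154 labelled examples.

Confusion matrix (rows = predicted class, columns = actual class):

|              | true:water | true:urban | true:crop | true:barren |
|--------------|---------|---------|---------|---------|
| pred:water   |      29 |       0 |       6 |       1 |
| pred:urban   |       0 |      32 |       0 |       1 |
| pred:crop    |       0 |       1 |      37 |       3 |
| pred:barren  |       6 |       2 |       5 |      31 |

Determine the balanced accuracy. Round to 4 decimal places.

0.8437

Balanced accuracy = mean of per-class recall.
  water: recall = 29/35 = 0.82857
  urban: recall = 32/35 = 0.91429
  crop: recall = 37/48 = 0.77083
  barren: recall = 31/36 = 0.86111
Mean = (0.82857 + 0.91429 + 0.77083 + 0.86111) / 4 = 0.8437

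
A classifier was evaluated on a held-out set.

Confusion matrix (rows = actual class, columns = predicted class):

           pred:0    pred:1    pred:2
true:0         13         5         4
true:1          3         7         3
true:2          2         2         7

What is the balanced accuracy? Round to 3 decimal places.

0.589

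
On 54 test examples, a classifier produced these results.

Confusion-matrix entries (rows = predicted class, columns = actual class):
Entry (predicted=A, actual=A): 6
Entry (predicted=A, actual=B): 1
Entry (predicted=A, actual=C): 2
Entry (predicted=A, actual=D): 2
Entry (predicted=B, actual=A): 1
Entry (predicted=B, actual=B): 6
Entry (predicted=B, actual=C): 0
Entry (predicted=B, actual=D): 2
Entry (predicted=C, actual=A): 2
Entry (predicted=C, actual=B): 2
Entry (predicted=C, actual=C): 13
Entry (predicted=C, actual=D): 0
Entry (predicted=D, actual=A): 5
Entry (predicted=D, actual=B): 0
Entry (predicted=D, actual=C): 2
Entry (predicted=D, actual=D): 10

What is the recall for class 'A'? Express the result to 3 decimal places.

0.429

recall = TP/(TP+FN).
A: TP=6, FN=1+2+5=8 → 6/14 = 0.4286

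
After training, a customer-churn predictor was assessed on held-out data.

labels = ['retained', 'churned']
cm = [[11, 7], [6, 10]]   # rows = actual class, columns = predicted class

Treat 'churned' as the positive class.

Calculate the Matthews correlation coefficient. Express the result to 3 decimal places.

MCC = (TP·TN − FP·FN) / √((TP+FP)(TP+FN)(TN+FP)(TN+FN))
Numerator = 10·11 − 7·6 = 68
Denominator = √(17·16·18·17) = √83232 = 288.4996
MCC = 68 / 288.4996 = 0.236

0.236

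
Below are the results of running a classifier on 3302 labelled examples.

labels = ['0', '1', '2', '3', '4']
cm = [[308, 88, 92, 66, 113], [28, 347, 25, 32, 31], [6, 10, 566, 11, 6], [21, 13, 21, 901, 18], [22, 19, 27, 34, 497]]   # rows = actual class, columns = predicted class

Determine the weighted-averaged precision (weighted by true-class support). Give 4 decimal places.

Per-class precision (TP/(TP+FP)):
  0: TP=308, FP=28+6+21+22=77 → 308/385 = 0.80000
  1: TP=347, FP=88+10+13+19=130 → 347/477 = 0.72746
  2: TP=566, FP=92+25+21+27=165 → 566/731 = 0.77428
  3: TP=901, FP=66+32+11+34=143 → 901/1044 = 0.86303
  4: TP=497, FP=113+31+6+18=168 → 497/665 = 0.74737
Weighted-precision = Σ (supportᵢ/N)·precisionᵢ with N=3302: (667/3302)·0.80000 + (463/3302)·0.72746 + (599/3302)·0.77428 + (974/3302)·0.86303 + (599/3302)·0.74737 = 0.7942

0.7942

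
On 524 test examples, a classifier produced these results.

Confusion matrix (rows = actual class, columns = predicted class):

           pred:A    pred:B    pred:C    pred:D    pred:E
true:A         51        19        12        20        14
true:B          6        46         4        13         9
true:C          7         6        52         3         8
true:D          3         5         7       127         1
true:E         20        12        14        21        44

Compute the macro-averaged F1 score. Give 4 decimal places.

Per-class F1 score (2·TP/(2·TP+FP+FN)):
  A: TP=51, FP=6+7+3+20=36, FN=19+12+20+14=65 → 102/203 = 0.50246
  B: TP=46, FP=19+6+5+12=42, FN=6+4+13+9=32 → 92/166 = 0.55422
  C: TP=52, FP=12+4+7+14=37, FN=7+6+3+8=24 → 104/165 = 0.63030
  D: TP=127, FP=20+13+3+21=57, FN=3+5+7+1=16 → 254/327 = 0.77676
  E: TP=44, FP=14+9+8+1=32, FN=20+12+14+21=67 → 88/187 = 0.47059
Macro-F1 score = mean = (0.50246 + 0.55422 + 0.63030 + 0.77676 + 0.47059) / 5 = 0.5869

0.5869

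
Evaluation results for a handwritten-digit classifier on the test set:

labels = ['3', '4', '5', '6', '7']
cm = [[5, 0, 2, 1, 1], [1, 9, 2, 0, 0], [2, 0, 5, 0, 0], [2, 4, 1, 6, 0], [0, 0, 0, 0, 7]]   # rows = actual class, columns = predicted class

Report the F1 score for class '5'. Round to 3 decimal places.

0.588

Take TP from the diagonal, FP from the rest of the '5' prediction marginal, FN from the rest of the '5' actual marginal.
F1 score = 2·TP/(2·TP+FP+FN).
5: TP=5, FP=2+2+1+0=5, FN=2+0+0+0=2 → 10/17 = 0.5882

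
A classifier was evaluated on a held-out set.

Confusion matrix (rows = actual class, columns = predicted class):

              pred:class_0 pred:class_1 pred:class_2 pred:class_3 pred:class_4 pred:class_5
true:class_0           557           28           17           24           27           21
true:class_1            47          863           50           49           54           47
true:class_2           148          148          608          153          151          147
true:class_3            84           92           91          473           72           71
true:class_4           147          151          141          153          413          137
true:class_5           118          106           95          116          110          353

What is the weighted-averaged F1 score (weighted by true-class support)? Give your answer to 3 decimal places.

Per-class F1 score (2·TP/(2·TP+FP+FN)):
  class_0: TP=557, FP=47+148+84+147+118=544, FN=28+17+24+27+21=117 → 1114/1775 = 0.6276
  class_1: TP=863, FP=28+148+92+151+106=525, FN=47+50+49+54+47=247 → 1726/2498 = 0.6910
  class_2: TP=608, FP=17+50+91+141+95=394, FN=148+148+153+151+147=747 → 1216/2357 = 0.5159
  class_3: TP=473, FP=24+49+153+153+116=495, FN=84+92+91+72+71=410 → 946/1851 = 0.5111
  class_4: TP=413, FP=27+54+151+72+110=414, FN=147+151+141+153+137=729 → 826/1969 = 0.4195
  class_5: TP=353, FP=21+47+147+71+137=423, FN=118+106+95+116+110=545 → 706/1674 = 0.4217
Weighted-F1 score = Σ (supportᵢ/N)·F1 scoreᵢ with N=6062: (674/6062)·0.6276 + (1110/6062)·0.6910 + (1355/6062)·0.5159 + (883/6062)·0.5111 + (1142/6062)·0.4195 + (898/6062)·0.4217 = 0.528

0.528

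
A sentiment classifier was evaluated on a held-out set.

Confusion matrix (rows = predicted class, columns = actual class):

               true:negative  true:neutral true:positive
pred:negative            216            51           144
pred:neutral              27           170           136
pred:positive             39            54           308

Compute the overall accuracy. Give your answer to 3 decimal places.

0.606

Accuracy = trace / total = (216+170+308=694) / 1145 = 694/1145 = 0.606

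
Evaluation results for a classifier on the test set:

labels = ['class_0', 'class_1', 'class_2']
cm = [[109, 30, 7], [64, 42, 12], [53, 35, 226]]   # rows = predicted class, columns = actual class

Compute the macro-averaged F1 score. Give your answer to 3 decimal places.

0.589

Per-class F1 score (2·TP/(2·TP+FP+FN)):
  class_0: TP=109, FP=30+7=37, FN=64+53=117 → 218/372 = 0.5860
  class_1: TP=42, FP=64+12=76, FN=30+35=65 → 84/225 = 0.3733
  class_2: TP=226, FP=53+35=88, FN=7+12=19 → 452/559 = 0.8086
Macro-F1 score = mean = (0.5860 + 0.3733 + 0.8086) / 3 = 0.589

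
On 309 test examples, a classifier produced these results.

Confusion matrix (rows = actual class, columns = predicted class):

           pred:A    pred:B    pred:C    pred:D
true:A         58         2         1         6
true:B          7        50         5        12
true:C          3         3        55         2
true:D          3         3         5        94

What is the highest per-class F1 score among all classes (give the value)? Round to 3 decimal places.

Per-class F1 score (2·TP/(2·TP+FP+FN)):
  A: TP=58, FP=7+3+3=13, FN=2+1+6=9 → 116/138 = 0.8406
  B: TP=50, FP=2+3+3=8, FN=7+5+12=24 → 100/132 = 0.7576
  C: TP=55, FP=1+5+5=11, FN=3+3+2=8 → 110/129 = 0.8527
  D: TP=94, FP=6+12+2=20, FN=3+3+5=11 → 188/219 = 0.8584
Highest is class 'D' with F1 score = 0.858.

0.858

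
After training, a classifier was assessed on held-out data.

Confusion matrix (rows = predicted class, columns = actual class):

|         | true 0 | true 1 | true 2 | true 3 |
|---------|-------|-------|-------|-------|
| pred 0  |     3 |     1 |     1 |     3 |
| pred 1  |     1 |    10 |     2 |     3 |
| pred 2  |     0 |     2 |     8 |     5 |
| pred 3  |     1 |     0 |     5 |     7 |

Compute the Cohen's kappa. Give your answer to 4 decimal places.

Observed agreement pₒ = trace/N = 28/52 = 0.53846
Expected agreement pₑ = Σ (rowᵢ·colᵢ)/N² = (5·8 + 13·16 + 16·15 + 18·13)/52² = 0.26701
κ = (pₒ − pₑ)/(1 − pₑ) = (0.53846 − 0.26701)/(1 − 0.26701) = 0.3703

0.3703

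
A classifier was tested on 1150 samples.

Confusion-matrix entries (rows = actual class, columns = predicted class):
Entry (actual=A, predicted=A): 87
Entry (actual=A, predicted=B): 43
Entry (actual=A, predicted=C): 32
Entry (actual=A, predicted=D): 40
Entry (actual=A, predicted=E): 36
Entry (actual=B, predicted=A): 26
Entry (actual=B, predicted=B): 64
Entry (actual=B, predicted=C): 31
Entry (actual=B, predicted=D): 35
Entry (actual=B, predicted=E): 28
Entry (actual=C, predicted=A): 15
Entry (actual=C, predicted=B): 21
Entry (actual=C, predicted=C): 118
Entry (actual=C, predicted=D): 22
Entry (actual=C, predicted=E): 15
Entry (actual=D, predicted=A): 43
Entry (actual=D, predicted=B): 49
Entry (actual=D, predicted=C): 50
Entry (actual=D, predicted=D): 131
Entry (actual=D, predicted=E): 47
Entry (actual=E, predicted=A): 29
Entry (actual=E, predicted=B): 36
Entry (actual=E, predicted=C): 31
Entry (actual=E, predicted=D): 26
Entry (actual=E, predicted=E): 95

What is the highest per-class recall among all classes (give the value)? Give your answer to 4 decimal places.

0.6178

Per-class recall (TP/(TP+FN)):
  A: TP=87, FN=43+32+40+36=151 → 87/238 = 0.36555
  B: TP=64, FN=26+31+35+28=120 → 64/184 = 0.34783
  C: TP=118, FN=15+21+22+15=73 → 118/191 = 0.61780
  D: TP=131, FN=43+49+50+47=189 → 131/320 = 0.40938
  E: TP=95, FN=29+36+31+26=122 → 95/217 = 0.43779
Highest is class 'C' with recall = 0.6178.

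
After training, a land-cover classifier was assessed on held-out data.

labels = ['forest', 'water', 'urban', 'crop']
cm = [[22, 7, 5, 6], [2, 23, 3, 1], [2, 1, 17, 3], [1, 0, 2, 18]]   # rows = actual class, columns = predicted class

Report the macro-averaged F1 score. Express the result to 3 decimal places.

0.710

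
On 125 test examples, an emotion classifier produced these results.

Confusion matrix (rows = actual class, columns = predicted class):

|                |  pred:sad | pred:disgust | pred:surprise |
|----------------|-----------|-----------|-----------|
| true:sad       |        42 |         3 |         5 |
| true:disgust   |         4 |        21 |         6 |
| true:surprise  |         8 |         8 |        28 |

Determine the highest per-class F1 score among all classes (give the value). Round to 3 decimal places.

Per-class F1 score (2·TP/(2·TP+FP+FN)):
  sad: TP=42, FP=4+8=12, FN=3+5=8 → 84/104 = 0.8077
  disgust: TP=21, FP=3+8=11, FN=4+6=10 → 42/63 = 0.6667
  surprise: TP=28, FP=5+6=11, FN=8+8=16 → 56/83 = 0.6747
Highest is class 'sad' with F1 score = 0.808.

0.808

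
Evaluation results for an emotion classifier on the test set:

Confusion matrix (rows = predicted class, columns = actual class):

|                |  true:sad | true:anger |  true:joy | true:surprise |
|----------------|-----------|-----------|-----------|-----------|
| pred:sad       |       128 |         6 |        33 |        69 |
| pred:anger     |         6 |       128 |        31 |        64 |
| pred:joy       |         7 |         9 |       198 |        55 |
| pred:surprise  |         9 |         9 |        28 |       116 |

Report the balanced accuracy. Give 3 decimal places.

0.690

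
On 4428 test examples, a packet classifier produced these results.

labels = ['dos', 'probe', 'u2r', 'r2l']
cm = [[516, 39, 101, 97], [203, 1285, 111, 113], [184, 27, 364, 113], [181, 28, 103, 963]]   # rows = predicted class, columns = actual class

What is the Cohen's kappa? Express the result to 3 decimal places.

0.598

Observed agreement pₒ = trace/N = 3128/4428 = 0.7064
Expected agreement pₑ = Σ (rowᵢ·colᵢ)/N² = (1084·753 + 1379·1712 + 679·688 + 1286·1275)/4428² = 0.2695
κ = (pₒ − pₑ)/(1 − pₑ) = (0.7064 − 0.2695)/(1 − 0.2695) = 0.598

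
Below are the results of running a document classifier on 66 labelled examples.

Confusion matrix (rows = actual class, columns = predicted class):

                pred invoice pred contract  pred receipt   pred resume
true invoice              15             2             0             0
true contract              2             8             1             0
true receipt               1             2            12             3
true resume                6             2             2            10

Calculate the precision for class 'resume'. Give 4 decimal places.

One-vs-rest for 'resume': TP = diagonal; FP = other classes predicted 'resume'; FN = 'resume' predicted as other.
precision = TP/(TP+FP).
resume: TP=10, FP=0+0+3=3 → 10/13 = 0.76923

0.7692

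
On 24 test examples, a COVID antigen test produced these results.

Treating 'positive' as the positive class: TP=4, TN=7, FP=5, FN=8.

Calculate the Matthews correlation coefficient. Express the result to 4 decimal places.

-0.0861

MCC = (TP·TN − FP·FN) / √((TP+FP)(TP+FN)(TN+FP)(TN+FN))
Numerator = 4·7 − 5·8 = -12
Denominator = √(9·12·12·15) = √19440 = 139.4274
MCC = -12 / 139.4274 = -0.0861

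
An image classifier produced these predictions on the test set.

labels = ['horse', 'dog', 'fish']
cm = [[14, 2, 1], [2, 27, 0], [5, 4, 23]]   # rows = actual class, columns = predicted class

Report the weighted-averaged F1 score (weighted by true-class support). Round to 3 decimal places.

Per-class F1 score (2·TP/(2·TP+FP+FN)):
  horse: TP=14, FP=2+5=7, FN=2+1=3 → 28/38 = 0.7368
  dog: TP=27, FP=2+4=6, FN=2+0=2 → 54/62 = 0.8710
  fish: TP=23, FP=1+0=1, FN=5+4=9 → 46/56 = 0.8214
Weighted-F1 score = Σ (supportᵢ/N)·F1 scoreᵢ with N=78: (17/78)·0.7368 + (29/78)·0.8710 + (32/78)·0.8214 = 0.821

0.821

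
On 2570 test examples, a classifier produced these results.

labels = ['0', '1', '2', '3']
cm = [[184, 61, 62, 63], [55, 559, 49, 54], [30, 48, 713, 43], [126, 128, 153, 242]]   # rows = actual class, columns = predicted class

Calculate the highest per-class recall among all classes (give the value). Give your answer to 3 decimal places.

0.855

Per-class recall (TP/(TP+FN)):
  0: TP=184, FN=61+62+63=186 → 184/370 = 0.4973
  1: TP=559, FN=55+49+54=158 → 559/717 = 0.7796
  2: TP=713, FN=30+48+43=121 → 713/834 = 0.8549
  3: TP=242, FN=126+128+153=407 → 242/649 = 0.3729
Highest is class '2' with recall = 0.855.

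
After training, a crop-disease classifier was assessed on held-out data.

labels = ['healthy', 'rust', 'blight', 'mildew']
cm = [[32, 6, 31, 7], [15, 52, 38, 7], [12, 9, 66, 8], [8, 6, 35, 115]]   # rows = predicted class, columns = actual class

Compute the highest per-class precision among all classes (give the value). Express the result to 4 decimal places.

0.7012

Per-class precision (TP/(TP+FP)):
  healthy: TP=32, FP=6+31+7=44 → 32/76 = 0.42105
  rust: TP=52, FP=15+38+7=60 → 52/112 = 0.46429
  blight: TP=66, FP=12+9+8=29 → 66/95 = 0.69474
  mildew: TP=115, FP=8+6+35=49 → 115/164 = 0.70122
Highest is class 'mildew' with precision = 0.7012.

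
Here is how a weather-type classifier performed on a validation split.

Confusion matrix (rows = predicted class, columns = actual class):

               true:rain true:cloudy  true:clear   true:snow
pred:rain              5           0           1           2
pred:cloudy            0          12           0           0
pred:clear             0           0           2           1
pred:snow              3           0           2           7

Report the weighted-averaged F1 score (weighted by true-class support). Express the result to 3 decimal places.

0.739

Per-class F1 score (2·TP/(2·TP+FP+FN)):
  rain: TP=5, FP=0+1+2=3, FN=0+0+3=3 → 10/16 = 0.6250
  cloudy: TP=12, FP=0+0+0=0, FN=0+0+0=0 → 24/24 = 1.0000
  clear: TP=2, FP=0+0+1=1, FN=1+0+2=3 → 4/8 = 0.5000
  snow: TP=7, FP=3+0+2=5, FN=2+0+1=3 → 14/22 = 0.6364
Weighted-F1 score = Σ (supportᵢ/N)·F1 scoreᵢ with N=35: (8/35)·0.6250 + (12/35)·1.0000 + (5/35)·0.5000 + (10/35)·0.6364 = 0.739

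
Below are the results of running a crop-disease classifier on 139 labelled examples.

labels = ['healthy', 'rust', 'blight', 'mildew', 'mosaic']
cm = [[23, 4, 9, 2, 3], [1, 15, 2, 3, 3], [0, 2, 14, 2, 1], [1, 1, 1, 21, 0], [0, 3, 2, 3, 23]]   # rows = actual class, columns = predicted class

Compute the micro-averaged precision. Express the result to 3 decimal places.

Micro-averaging pools counts across classes: ΣTP=96, ΣFP=43, ΣFN=43.
Micro-precision = TP/(TP+FP) on pooled counts = 0.691 (equals overall accuracy in single-label multiclass).

0.691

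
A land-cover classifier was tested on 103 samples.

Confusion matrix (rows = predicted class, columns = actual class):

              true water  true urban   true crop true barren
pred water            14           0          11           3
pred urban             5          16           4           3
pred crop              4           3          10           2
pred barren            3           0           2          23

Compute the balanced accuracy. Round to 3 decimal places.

Balanced accuracy = mean of per-class recall.
  water: recall = 14/26 = 0.5385
  urban: recall = 16/19 = 0.8421
  crop: recall = 10/27 = 0.3704
  barren: recall = 23/31 = 0.7419
Mean = (0.5385 + 0.8421 + 0.3704 + 0.7419) / 4 = 0.623

0.623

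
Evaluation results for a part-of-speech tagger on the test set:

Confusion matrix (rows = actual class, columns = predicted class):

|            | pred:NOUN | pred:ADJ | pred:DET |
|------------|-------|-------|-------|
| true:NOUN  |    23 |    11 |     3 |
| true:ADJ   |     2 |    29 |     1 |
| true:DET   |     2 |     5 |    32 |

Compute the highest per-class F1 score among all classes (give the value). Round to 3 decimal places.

Per-class F1 score (2·TP/(2·TP+FP+FN)):
  NOUN: TP=23, FP=2+2=4, FN=11+3=14 → 46/64 = 0.7188
  ADJ: TP=29, FP=11+5=16, FN=2+1=3 → 58/77 = 0.7532
  DET: TP=32, FP=3+1=4, FN=2+5=7 → 64/75 = 0.8533
Highest is class 'DET' with F1 score = 0.853.

0.853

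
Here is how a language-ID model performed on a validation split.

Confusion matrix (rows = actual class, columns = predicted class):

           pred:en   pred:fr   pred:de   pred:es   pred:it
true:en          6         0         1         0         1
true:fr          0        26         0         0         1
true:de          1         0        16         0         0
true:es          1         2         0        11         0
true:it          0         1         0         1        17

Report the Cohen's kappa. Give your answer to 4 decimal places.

Observed agreement pₒ = trace/N = 76/85 = 0.89412
Expected agreement pₑ = Σ (rowᵢ·colᵢ)/N² = (8·8 + 27·29 + 17·17 + 14·12 + 19·19)/85² = 0.23045
κ = (pₒ − pₑ)/(1 − pₑ) = (0.89412 − 0.23045)/(1 − 0.23045) = 0.8624

0.8624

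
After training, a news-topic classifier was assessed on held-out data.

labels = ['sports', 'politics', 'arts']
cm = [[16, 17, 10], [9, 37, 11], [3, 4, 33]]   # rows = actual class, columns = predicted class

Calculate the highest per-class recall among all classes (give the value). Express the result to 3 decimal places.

0.825

Per-class recall (TP/(TP+FN)):
  sports: TP=16, FN=17+10=27 → 16/43 = 0.3721
  politics: TP=37, FN=9+11=20 → 37/57 = 0.6491
  arts: TP=33, FN=3+4=7 → 33/40 = 0.8250
Highest is class 'arts' with recall = 0.825.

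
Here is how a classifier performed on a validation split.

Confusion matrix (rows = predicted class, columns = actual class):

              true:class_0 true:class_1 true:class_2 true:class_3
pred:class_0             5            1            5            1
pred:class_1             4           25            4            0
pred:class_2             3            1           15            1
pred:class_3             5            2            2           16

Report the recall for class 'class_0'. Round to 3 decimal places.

recall = TP/(TP+FN).
class_0: TP=5, FN=4+3+5=12 → 5/17 = 0.2941

0.294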